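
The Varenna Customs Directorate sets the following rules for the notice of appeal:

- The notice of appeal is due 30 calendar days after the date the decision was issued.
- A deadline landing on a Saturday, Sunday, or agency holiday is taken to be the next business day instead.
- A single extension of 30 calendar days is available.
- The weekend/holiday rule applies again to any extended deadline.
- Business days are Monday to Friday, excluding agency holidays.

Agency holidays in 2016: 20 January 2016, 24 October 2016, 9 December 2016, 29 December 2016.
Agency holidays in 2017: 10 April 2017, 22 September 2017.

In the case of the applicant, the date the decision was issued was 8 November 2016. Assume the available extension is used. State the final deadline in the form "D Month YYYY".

9 January 2017

Trigger date 8 November 2016 + 30 calendar days = 8 December 2016.
Since 8 December 2016 is a Thursday and not a holiday, the date is unchanged.
Applying the 30-calendar-day extension: 8 December 2016 + 30 days = 7 January 2017.
7 January 2017 is a Saturday; the next business day is 9 January 2017 (Monday).
The final due date is 9 January 2017.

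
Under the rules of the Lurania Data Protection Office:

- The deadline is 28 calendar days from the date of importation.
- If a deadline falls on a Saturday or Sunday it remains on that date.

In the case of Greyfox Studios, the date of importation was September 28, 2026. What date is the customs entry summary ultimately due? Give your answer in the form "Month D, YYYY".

October 26, 2026

Trigger date September 28, 2026 + 28 calendar days = October 26, 2026.
October 26, 2026 is a Monday; no weekend or holiday adjustment applies.
Final deadline: October 26, 2026.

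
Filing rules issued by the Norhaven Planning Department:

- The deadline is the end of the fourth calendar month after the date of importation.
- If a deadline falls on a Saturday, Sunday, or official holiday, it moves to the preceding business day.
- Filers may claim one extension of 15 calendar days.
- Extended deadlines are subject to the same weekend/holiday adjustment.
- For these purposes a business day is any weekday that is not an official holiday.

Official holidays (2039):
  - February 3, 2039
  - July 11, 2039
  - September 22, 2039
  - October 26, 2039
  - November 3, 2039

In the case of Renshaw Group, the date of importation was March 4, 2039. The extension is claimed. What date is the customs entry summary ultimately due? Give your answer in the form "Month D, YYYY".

August 12, 2039

4 months after March 4, 2039 is July 2039; that month ends on July 31, 2039.
Because July 31, 2039 is a Sunday, the deadline becomes July 29, 2039 (Friday).
Add the 15 calendar-day extension to July 29, 2039: August 13, 2039.
August 13, 2039 falls on a Saturday. Rolling to the preceding business day gives August 12, 2039, a Friday.
Deadline: August 12, 2039.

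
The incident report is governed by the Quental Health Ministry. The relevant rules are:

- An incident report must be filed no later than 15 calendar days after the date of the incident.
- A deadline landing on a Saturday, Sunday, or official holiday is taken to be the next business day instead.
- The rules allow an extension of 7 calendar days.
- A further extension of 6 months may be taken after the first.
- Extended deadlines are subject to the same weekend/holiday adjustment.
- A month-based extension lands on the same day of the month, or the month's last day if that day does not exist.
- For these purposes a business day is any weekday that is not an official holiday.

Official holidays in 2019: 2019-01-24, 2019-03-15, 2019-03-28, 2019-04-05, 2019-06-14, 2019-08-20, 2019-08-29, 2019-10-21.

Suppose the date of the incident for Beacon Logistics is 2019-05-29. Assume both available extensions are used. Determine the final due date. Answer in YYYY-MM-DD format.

Adding 15 calendar days to 2019-05-29 gives 2019-06-13.
Since 2019-06-13 is a Thursday and not a holiday, the date is unchanged.
The 7-calendar-day extension moves the deadline from 2019-06-13 to 2019-06-20.
2019-06-20 is a Thursday and not a listed holiday, so it stands.
Add 6 months to 2019-06-20: 2019-12-20.
2019-12-20 (Friday) is already a business day.
Final deadline: 2019-12-20.

2019-12-20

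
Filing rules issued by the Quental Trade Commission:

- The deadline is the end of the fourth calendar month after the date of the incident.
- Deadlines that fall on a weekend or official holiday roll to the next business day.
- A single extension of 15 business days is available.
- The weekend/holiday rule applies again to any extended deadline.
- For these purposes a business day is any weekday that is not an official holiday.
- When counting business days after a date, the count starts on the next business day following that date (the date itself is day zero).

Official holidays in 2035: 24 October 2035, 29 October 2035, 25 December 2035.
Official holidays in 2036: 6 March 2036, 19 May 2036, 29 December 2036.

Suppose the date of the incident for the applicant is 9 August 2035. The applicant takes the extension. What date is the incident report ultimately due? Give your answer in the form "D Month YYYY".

The fourth month after 9 August 2035 is December 2035, whose last day is 31 December 2035.
Since 31 December 2035 is a Monday and not a holiday, the date is unchanged.
The 15-business-day extension runs from 31 December 2035 to 21 January 2036.
21 January 2036 (Monday) is already a business day.
Deadline: 21 January 2036.

21 January 2036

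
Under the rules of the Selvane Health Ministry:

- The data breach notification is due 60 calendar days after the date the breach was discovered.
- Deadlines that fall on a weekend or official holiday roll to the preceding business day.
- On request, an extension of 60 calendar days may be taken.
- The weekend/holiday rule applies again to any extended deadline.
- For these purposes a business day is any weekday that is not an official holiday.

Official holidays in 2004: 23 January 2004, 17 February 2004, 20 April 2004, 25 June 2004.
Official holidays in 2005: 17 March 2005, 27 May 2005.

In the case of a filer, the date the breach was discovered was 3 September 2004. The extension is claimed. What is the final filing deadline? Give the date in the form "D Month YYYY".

31 December 2004

Adding 60 calendar days to 3 September 2004 gives 2 November 2004.
Since 2 November 2004 is a Tuesday and not a holiday, the date is unchanged.
The 60-calendar-day extension moves the deadline from 2 November 2004 to 1 January 2005.
1 January 2005 falls on a Saturday. Rolling to the preceding business day gives 31 December 2004, a Friday.
So the filing is due 31 December 2004.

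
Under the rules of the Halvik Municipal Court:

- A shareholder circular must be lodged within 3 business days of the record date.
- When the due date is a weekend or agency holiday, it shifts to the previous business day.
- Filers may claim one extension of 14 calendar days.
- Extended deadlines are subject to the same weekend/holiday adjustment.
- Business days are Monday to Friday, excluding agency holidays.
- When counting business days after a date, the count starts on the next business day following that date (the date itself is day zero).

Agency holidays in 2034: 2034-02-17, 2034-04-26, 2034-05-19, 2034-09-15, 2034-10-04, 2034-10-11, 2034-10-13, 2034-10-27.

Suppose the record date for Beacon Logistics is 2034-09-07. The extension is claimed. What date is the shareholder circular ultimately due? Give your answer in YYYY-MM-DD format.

3 business days after 2034-09-07, excluding weekends and holidays, is 2034-09-12.
2034-09-12 is a Tuesday and not a listed holiday, so it stands.
The 14-calendar-day extension moves the deadline from 2034-09-12 to 2034-09-26.
2034-09-26 is a Tuesday and not a listed holiday, so it stands.
Final deadline: 2034-09-26.

2034-09-26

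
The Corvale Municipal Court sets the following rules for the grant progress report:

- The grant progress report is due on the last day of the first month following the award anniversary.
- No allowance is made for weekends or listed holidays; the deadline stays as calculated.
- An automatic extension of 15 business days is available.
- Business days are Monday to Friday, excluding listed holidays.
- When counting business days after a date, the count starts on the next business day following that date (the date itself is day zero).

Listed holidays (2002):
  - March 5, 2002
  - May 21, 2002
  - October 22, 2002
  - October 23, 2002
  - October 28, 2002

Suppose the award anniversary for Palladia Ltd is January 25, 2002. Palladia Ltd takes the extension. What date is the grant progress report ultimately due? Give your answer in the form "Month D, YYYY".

The first month after January 25, 2002 is February 2002, whose last day is February 28, 2002.
No adjustment is made for weekends or holidays, so February 28, 2002 stands.
Applying the 15-business-day extension: 15 business days after February 28, 2002 is March 22, 2002.
March 22, 2002 falls on a Friday. The rules make no weekend/holiday allowance, so it remains March 22, 2002.
Deadline: March 22, 2002.

March 22, 2002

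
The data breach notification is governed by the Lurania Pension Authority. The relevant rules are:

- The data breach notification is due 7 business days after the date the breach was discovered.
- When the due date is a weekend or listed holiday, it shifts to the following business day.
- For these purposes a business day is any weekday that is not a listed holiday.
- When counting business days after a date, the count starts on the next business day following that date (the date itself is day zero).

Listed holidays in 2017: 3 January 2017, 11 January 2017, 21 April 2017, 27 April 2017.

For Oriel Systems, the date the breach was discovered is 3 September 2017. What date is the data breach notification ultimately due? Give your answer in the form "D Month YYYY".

7 business days after 3 September 2017, excluding weekends and holidays, is 12 September 2017.
12 September 2017 (Tuesday) is already a business day.
Final deadline: 12 September 2017.

12 September 2017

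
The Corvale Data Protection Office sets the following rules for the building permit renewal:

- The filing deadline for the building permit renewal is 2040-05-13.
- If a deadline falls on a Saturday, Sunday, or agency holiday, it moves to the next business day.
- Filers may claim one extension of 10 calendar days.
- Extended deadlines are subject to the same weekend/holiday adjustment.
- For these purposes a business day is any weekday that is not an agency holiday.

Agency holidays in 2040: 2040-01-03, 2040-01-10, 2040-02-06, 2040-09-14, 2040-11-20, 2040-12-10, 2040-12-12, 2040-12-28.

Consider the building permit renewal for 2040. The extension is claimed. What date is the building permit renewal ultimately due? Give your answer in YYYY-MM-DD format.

2040-05-24

Start from the fixed due date, 2040-05-13.
Because 2040-05-13 is a Sunday, the deadline becomes 2040-05-14 (Monday).
Applying the 10-calendar-day extension: 2040-05-14 + 10 days = 2040-05-24.
2040-05-24 (Thursday) is already a business day.
So the filing is due 2040-05-24.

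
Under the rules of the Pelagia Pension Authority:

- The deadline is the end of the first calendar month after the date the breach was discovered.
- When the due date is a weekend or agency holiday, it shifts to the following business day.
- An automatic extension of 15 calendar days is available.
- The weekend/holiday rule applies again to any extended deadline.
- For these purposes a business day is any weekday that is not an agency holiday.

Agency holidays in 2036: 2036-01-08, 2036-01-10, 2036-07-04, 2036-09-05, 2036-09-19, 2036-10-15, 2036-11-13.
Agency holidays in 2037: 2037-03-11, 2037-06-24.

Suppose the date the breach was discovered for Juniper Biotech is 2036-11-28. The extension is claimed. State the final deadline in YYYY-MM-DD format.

The first month after 2036-11-28 is December 2036, whose last day is 2036-12-31.
2036-12-31 (Wednesday) is already a business day.
The 15-calendar-day extension moves the deadline from 2036-12-31 to 2037-01-15.
2037-01-15 is a Thursday and not a listed holiday, so it stands.
Final deadline: 2037-01-15.

2037-01-15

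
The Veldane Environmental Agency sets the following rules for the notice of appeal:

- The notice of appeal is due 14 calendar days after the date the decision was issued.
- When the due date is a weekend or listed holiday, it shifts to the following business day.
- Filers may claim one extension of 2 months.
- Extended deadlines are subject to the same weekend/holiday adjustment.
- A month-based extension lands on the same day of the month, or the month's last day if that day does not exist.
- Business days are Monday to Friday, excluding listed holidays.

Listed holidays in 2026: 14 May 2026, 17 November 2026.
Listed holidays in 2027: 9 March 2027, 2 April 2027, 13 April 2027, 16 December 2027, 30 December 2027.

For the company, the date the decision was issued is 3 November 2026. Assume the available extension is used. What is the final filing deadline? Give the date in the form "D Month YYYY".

18 January 2027

Trigger date 3 November 2026 + 14 calendar days = 17 November 2026.
17 November 2026 is a listed holiday, so it moves to the next business day, 18 November 2026 (Wednesday).
Applying the 2 months extension: 2 months after 18 November 2026 is 18 January 2027.
18 January 2027 falls on a Monday, which is a business day, so no adjustment is needed.
The final due date is 18 January 2027.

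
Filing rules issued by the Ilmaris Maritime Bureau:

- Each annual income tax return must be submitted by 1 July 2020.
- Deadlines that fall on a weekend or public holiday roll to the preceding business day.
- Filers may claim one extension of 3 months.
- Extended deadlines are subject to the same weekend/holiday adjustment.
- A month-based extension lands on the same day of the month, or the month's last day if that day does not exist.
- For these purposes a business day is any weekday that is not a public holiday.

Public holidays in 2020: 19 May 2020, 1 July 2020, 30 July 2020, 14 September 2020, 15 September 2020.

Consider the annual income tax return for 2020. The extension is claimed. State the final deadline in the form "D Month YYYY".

The stated deadline is 1 July 2020.
1 July 2020 is a listed holiday, so it moves to the preceding business day, 30 June 2020 (Tuesday).
The 3 months extension carries 30 June 2020 to 30 September 2020.
30 September 2020 falls on a Wednesday, which is a business day, so no adjustment is needed.
The final due date is 30 September 2020.

30 September 2020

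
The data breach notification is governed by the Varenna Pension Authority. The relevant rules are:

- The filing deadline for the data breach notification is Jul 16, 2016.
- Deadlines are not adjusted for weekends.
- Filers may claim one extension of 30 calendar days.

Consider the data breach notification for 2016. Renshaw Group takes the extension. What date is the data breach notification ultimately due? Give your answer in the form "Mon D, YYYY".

Aug 15, 2016

Start from the fixed due date, Jul 16, 2016.
No adjustment is made for weekends or holidays, so Jul 16, 2016 stands.
Applying the 30-calendar-day extension: Jul 16, 2016 + 30 days = Aug 15, 2016.
No adjustment is made for weekends or holidays, so Aug 15, 2016 stands.
Final deadline: Aug 15, 2016.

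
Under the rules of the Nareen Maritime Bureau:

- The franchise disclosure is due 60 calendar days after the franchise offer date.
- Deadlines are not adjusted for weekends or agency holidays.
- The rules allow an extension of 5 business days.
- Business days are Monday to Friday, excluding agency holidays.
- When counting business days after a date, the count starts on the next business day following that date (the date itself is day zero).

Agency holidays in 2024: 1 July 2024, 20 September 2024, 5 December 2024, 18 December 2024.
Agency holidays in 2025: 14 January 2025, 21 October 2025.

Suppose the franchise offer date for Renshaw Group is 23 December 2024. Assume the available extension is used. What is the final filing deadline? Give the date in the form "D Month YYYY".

28 February 2025

60 calendar days after 23 December 2024 is 21 February 2025.
No adjustment is made for weekends or holidays, so 21 February 2025 stands.
Applying the 5-business-day extension: 5 business days after 21 February 2025 is 28 February 2025.
No adjustment is made for weekends or holidays, so 28 February 2025 stands.
So the filing is due 28 February 2025.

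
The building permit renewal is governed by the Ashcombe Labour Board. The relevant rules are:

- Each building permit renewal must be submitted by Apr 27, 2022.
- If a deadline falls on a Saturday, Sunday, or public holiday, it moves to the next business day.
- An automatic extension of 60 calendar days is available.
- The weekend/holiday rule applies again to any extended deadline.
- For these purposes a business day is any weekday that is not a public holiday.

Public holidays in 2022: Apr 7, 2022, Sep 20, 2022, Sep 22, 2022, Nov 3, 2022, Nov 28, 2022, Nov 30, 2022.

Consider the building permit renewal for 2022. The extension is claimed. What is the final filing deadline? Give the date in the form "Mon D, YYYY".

Jun 27, 2022

The statutory due date is Apr 27, 2022.
Apr 27, 2022 falls on a Wednesday, which is a business day, so no adjustment is needed.
With the 60-day extension, Apr 27, 2022 becomes Jun 26, 2022.
Jun 26, 2022 is a Sunday, so it moves to the next business day, Jun 27, 2022 (Monday).
Final deadline: Jun 27, 2022.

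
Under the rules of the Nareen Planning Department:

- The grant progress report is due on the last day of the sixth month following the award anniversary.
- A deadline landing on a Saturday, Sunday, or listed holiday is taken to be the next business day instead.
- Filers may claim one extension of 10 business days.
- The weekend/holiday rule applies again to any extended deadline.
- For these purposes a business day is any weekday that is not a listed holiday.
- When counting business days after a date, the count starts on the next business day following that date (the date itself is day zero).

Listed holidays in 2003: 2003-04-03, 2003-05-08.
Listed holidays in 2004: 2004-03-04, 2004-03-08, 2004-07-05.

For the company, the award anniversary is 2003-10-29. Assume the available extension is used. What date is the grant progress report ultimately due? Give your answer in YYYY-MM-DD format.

The sixth month after 2003-10-29 is April 2004, whose last day is 2004-04-30.
2004-04-30 falls on a Friday, which is a business day, so no adjustment is needed.
The 10-business-day extension runs from 2004-04-30 to 2004-05-14.
2004-05-14 is a Friday and not a listed holiday, so it stands.
The final due date is 2004-05-14.

2004-05-14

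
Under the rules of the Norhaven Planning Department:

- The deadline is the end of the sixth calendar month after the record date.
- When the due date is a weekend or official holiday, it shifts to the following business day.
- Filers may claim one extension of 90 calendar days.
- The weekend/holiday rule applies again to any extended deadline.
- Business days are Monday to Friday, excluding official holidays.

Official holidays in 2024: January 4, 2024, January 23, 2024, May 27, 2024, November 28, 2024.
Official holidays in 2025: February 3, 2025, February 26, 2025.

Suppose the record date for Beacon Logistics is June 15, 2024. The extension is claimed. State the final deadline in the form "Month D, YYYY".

March 31, 2025

6 months after June 15, 2024 is December 2024; that month ends on December 31, 2024.
Since December 31, 2024 is a Tuesday and not a holiday, the date is unchanged.
Add the 90 calendar-day extension to December 31, 2024: March 31, 2025.
March 31, 2025 is a Monday and not a listed holiday, so it stands.
Final deadline: March 31, 2025.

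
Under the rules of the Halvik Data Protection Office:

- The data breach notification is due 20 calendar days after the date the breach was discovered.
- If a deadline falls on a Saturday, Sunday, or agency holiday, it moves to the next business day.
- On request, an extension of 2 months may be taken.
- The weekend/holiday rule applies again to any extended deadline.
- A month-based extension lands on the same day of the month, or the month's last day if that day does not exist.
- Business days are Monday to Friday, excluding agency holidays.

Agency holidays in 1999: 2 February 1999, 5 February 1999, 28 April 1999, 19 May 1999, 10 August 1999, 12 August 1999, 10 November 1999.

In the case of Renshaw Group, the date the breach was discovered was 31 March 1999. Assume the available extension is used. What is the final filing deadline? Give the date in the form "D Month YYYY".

Trigger date 31 March 1999 + 20 calendar days = 20 April 1999.
20 April 1999 is a Tuesday and not a listed holiday, so it stands.
Add 2 months to 20 April 1999: 20 June 1999.
Because 20 June 1999 is a Sunday, the deadline becomes 21 June 1999 (Monday).
Deadline: 21 June 1999.

21 June 1999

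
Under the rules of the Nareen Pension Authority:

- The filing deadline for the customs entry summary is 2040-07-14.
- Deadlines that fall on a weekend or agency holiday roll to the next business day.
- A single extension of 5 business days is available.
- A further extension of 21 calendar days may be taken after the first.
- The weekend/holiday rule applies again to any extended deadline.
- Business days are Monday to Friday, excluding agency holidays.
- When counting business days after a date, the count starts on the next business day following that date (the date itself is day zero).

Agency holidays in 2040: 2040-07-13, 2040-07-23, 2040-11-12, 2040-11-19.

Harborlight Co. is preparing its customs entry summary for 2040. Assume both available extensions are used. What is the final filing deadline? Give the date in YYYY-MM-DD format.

2040-08-14

Start from the fixed due date, 2040-07-14.
2040-07-14 is a Saturday, so it moves to the next business day, 2040-07-16 (Monday).
The 5-business-day extension runs from 2040-07-16 to 2040-07-24.
2040-07-24 falls on a Tuesday, which is a business day, so no adjustment is needed.
Add the 21 calendar-day extension to 2040-07-24: 2040-08-14.
2040-08-14 falls on a Tuesday, which is a business day, so no adjustment is needed.
So the filing is due 2040-08-14.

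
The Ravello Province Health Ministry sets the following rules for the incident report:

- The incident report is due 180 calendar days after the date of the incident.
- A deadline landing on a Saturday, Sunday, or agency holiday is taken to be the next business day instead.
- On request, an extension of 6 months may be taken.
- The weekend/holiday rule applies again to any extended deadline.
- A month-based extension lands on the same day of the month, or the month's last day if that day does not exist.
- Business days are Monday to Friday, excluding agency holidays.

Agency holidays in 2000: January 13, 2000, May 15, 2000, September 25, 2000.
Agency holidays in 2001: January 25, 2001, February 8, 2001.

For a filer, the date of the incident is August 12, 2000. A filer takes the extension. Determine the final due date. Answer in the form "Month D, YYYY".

180 calendar days after August 12, 2000 is February 8, 2001.
Because February 8, 2001 is a listed holiday, the deadline becomes February 9, 2001 (Friday).
The 6 months extension carries February 9, 2001 to August 9, 2001.
August 9, 2001 (Thursday) is already a business day.
The final due date is August 9, 2001.

August 9, 2001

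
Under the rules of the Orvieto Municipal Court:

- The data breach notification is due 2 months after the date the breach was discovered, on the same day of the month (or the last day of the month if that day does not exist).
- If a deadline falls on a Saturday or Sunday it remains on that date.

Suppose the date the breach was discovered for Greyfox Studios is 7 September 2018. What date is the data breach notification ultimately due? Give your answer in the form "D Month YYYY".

7 November 2018

Moving 2 months forward from 7 September 2018 on the corresponding day gives 7 November 2018.
7 November 2018 is a Wednesday; no weekend or holiday adjustment applies.
Deadline: 7 November 2018.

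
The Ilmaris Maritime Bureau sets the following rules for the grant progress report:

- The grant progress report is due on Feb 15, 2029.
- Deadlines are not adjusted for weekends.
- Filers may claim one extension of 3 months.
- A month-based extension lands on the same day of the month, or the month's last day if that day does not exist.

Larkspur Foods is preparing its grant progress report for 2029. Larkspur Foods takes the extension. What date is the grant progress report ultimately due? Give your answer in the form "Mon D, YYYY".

May 15, 2029

The stated deadline is Feb 15, 2029.
Feb 15, 2029 is a Thursday; no weekend or holiday adjustment applies.
The 3 months extension carries Feb 15, 2029 to May 15, 2029.
May 15, 2029 is a Tuesday; no weekend or holiday adjustment applies.
So the filing is due May 15, 2029.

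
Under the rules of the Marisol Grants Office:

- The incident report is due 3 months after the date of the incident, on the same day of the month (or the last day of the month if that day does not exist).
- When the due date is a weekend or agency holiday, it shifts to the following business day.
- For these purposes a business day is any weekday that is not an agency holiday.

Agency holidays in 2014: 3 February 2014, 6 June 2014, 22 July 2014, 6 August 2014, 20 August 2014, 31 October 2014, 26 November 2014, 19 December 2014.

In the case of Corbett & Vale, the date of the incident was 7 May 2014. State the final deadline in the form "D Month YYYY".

7 August 2014

3 months after 7 May 2014, on the same day of the month, is 7 August 2014.
Since 7 August 2014 is a Thursday and not a holiday, the date is unchanged.
Final deadline: 7 August 2014.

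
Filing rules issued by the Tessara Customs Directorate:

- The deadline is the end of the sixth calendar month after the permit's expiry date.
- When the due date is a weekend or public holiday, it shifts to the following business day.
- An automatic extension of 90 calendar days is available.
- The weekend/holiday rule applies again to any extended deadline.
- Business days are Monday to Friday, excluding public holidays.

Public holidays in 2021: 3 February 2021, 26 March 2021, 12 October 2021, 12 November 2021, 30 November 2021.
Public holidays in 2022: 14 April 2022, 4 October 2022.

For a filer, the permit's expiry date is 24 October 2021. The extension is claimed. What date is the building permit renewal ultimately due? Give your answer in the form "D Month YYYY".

1 August 2022

The sixth month after 24 October 2021 is April 2022, whose last day is 30 April 2022.
30 April 2022 is a Saturday; the next business day is 2 May 2022 (Monday).
With the 90-day extension, 2 May 2022 becomes 31 July 2022.
31 July 2022 is a Sunday; the next business day is 1 August 2022 (Monday).
So the filing is due 1 August 2022.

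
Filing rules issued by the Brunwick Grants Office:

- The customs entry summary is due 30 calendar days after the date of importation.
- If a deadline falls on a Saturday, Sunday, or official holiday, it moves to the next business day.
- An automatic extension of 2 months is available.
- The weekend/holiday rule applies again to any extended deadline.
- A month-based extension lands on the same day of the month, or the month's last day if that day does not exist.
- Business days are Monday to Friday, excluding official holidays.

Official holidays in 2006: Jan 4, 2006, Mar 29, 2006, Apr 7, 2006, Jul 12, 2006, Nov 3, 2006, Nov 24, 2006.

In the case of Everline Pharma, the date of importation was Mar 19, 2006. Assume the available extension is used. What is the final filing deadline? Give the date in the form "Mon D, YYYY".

Jun 19, 2006

Trigger date Mar 19, 2006 + 30 calendar days = Apr 18, 2006.
Apr 18, 2006 falls on a Tuesday, which is a business day, so no adjustment is needed.
Add 2 months to Apr 18, 2006: Jun 18, 2006.
Jun 18, 2006 is a Sunday; the next business day is Jun 19, 2006 (Monday).
So the filing is due Jun 19, 2006.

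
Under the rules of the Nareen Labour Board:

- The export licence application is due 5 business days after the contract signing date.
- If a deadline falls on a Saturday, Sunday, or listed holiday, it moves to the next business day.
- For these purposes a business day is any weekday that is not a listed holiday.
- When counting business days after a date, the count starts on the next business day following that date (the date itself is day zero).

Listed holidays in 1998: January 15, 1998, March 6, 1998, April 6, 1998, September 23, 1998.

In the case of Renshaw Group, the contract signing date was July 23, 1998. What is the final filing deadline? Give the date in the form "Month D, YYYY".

July 30, 1998

5 business days after July 23, 1998, excluding weekends and holidays, is July 30, 1998.
July 30, 1998 (Thursday) is already a business day.
Final deadline: July 30, 1998.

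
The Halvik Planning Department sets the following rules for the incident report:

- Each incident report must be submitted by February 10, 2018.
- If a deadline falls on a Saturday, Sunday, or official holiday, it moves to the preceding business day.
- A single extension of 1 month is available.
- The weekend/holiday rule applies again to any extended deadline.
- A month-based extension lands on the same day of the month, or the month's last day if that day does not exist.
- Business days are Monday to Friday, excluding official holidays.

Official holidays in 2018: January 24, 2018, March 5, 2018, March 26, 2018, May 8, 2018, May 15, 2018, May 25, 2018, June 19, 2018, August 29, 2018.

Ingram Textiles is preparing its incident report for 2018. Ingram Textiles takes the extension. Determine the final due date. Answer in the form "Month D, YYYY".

March 9, 2018

Start from the fixed due date, February 10, 2018.
Because February 10, 2018 is a Saturday, the deadline becomes February 9, 2018 (Friday).
The 1 month extension carries February 9, 2018 to March 9, 2018.
Since March 9, 2018 is a Friday and not a holiday, the date is unchanged.
The final due date is March 9, 2018.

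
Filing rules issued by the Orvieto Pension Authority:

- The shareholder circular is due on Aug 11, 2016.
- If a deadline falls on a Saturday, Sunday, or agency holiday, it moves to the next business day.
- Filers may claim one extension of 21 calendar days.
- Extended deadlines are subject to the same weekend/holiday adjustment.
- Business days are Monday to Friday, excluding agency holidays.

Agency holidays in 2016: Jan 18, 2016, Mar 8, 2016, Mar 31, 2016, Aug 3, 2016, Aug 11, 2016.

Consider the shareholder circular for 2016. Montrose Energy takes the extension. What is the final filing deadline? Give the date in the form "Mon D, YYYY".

The stated deadline is Aug 11, 2016.
Because Aug 11, 2016 is a listed holiday, the deadline becomes Aug 12, 2016 (Friday).
The 21-calendar-day extension moves the deadline from Aug 12, 2016 to Sep 2, 2016.
Sep 2, 2016 (Friday) is already a business day.
The final due date is Sep 2, 2016.

Sep 2, 2016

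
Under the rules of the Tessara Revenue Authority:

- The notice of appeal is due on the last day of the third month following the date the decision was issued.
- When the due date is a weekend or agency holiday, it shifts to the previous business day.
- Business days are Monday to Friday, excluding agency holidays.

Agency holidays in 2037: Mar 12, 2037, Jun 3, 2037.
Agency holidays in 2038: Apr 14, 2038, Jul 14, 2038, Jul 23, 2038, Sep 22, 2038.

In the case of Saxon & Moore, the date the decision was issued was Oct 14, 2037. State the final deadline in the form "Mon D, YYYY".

Jan 29, 2038

3 months after Oct 14, 2037 falls in January 2038; the last day of that month is Jan 31, 2038.
Jan 31, 2038 falls on a Sunday. Rolling to the preceding business day gives Jan 29, 2038, a Friday.
Deadline: Jan 29, 2038.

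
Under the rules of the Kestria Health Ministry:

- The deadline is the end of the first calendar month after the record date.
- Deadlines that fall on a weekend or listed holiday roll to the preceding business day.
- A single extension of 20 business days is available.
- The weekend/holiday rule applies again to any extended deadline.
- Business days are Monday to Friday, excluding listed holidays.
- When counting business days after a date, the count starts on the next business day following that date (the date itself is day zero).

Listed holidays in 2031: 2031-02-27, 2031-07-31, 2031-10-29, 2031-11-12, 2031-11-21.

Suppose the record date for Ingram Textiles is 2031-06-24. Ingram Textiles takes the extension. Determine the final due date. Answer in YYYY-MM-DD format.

2031-08-28

1 month after 2031-06-24 falls in July 2031; the last day of that month is 2031-07-31.
2031-07-31 falls on a listed holiday. Rolling to the preceding business day gives 2031-07-30, a Wednesday.
Applying the 20-business-day extension: 20 business days after 2031-07-30 is 2031-08-28.
2031-08-28 is a Thursday and not a listed holiday, so it stands.
Deadline: 2031-08-28.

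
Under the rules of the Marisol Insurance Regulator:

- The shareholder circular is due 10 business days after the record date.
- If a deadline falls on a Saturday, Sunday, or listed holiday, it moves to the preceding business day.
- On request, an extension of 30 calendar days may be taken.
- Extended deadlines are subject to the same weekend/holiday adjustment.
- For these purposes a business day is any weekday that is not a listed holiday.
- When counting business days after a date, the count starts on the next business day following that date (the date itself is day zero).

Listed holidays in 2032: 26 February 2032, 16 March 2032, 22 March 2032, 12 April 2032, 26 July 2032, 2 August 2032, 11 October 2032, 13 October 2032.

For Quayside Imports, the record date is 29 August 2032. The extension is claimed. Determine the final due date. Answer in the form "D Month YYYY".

8 October 2032

10 business days after 29 August 2032, excluding weekends and holidays, is 10 September 2032.
10 September 2032 is a Friday and not a listed holiday, so it stands.
With the 30-day extension, 10 September 2032 becomes 10 October 2032.
10 October 2032 is a Sunday, so it moves to the preceding business day, 8 October 2032 (Friday).
The final due date is 8 October 2032.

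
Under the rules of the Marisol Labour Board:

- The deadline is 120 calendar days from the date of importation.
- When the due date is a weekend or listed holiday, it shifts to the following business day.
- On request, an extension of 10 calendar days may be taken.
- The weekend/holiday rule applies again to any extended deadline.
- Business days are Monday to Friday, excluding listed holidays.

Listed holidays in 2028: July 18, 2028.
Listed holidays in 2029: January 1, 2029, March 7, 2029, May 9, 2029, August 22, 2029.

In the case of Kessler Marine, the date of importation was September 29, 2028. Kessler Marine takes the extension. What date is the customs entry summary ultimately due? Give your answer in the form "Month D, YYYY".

February 8, 2029

Trigger date September 29, 2028 + 120 calendar days = January 27, 2029.
January 27, 2029 falls on a Saturday. Rolling to the next business day gives January 29, 2029, a Monday.
Add the 10 calendar-day extension to January 29, 2029: February 8, 2029.
February 8, 2029 falls on a Thursday, which is a business day, so no adjustment is needed.
So the filing is due February 8, 2029.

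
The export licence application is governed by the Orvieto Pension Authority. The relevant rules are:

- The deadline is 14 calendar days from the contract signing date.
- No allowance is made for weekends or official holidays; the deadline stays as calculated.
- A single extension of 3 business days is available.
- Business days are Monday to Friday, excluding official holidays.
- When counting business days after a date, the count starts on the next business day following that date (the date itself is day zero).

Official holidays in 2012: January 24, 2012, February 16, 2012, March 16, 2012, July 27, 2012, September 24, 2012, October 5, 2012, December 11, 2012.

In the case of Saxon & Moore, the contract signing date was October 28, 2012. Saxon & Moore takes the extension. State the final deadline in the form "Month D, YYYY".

Adding 14 calendar days to October 28, 2012 gives November 11, 2012.
No adjustment is made for weekends or holidays, so November 11, 2012 stands.
Applying the 3-business-day extension: 3 business days after November 11, 2012 is November 14, 2012.
No adjustment is made for weekends or holidays, so November 14, 2012 stands.
Final deadline: November 14, 2012.

November 14, 2012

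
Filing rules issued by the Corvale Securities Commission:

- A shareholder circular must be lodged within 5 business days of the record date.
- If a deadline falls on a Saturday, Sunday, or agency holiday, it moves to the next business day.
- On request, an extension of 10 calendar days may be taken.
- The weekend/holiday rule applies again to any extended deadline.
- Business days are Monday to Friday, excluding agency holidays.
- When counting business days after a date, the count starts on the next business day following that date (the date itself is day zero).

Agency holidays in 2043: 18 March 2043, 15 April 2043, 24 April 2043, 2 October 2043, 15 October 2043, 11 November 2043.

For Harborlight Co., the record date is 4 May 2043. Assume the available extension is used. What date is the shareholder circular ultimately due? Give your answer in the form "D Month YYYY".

21 May 2043

5 business days after 4 May 2043, excluding weekends and holidays, is 11 May 2043.
11 May 2043 falls on a Monday, which is a business day, so no adjustment is needed.
Add the 10 calendar-day extension to 11 May 2043: 21 May 2043.
21 May 2043 falls on a Thursday, which is a business day, so no adjustment is needed.
The final due date is 21 May 2043.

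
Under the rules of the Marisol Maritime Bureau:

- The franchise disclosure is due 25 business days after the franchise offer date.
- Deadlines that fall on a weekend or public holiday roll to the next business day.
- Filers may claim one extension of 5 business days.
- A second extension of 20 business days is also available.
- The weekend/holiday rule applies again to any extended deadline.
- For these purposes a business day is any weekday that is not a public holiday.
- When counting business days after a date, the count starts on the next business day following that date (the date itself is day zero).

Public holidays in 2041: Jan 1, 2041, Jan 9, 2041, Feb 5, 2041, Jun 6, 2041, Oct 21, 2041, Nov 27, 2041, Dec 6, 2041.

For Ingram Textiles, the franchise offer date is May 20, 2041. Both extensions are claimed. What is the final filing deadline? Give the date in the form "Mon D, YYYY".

25 business days after May 20, 2041, excluding weekends and holidays, is Jun 25, 2041.
Jun 25, 2041 (Tuesday) is already a business day.
The 5-business-day extension runs from Jun 25, 2041 to Jul 2, 2041.
Jul 2, 2041 is a Tuesday and not a listed holiday, so it stands.
Applying the 20-business-day extension: 20 business days after Jul 2, 2041 is Jul 30, 2041.
Jul 30, 2041 (Tuesday) is already a business day.
Final deadline: Jul 30, 2041.

Jul 30, 2041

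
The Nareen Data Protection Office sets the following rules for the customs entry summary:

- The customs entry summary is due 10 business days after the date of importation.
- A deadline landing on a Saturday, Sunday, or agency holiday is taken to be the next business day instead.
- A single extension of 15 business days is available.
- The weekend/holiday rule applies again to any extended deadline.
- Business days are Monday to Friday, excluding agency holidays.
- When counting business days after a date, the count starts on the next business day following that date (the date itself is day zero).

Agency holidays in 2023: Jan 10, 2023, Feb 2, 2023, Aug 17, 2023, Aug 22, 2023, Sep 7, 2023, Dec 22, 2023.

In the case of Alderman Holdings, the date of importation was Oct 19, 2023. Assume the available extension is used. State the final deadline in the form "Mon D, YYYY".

10 business days after Oct 19, 2023, excluding weekends and holidays, is Nov 2, 2023.
Nov 2, 2023 is a Thursday and not a listed holiday, so it stands.
Counting 15 further business days from Nov 2, 2023 reaches Nov 23, 2023.
Since Nov 23, 2023 is a Thursday and not a holiday, the date is unchanged.
The final due date is Nov 23, 2023.

Nov 23, 2023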